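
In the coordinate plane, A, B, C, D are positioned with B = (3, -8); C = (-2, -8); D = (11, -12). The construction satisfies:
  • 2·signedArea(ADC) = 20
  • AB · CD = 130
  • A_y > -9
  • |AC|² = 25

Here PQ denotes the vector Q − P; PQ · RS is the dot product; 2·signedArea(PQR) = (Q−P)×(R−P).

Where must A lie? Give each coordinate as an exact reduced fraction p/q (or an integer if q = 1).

A = (-7, -8)

1. A_x = -7  [AB · CD = 130 ∩ 2·signedArea(ADC) = 20]
2. A_y = -8  [AB · CD = 130 ∩ 2·signedArea(ADC) = 20]
   → A = (-7, -8)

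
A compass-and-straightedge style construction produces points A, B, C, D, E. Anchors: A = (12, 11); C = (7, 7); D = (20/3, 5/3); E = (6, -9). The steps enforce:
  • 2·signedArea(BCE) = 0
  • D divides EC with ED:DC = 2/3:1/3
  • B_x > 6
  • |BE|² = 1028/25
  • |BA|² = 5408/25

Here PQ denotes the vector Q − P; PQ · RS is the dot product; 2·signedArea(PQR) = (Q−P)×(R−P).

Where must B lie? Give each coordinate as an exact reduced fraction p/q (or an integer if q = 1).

B = (32/5, -13/5)

1. B_x = 32/5  [line 16·x + -1·y + -105 = 0 ∩ |BE|² = 1028/25]
2. B_y = -13/5  [line 16·x + -1·y + -105 = 0 ∩ |BE|² = 1028/25]
   → B = (32/5, -13/5)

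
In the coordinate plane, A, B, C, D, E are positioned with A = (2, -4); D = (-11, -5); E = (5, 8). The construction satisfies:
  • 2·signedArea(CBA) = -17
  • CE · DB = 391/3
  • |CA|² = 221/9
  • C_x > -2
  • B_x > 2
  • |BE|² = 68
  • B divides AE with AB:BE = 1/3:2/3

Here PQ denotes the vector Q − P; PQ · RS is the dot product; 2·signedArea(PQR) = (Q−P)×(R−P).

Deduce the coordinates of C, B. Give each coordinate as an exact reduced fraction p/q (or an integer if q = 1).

B = (3, 0)
C = (-4/3, -1/3)

1. B_x = 3  [B divides AE with AB:BE = 1/3:2/3]
2. B_y = 0  [B divides AE with AB:BE = 1/3:2/3]
   → B = (3, 0)
3. C_x = -4/3  [2·signedArea(CBA) = -17 ∩ CE · DB = 391/3]
4. C_y = -1/3  [2·signedArea(CBA) = -17 ∩ CE · DB = 391/3]
   → C = (-4/3, -1/3)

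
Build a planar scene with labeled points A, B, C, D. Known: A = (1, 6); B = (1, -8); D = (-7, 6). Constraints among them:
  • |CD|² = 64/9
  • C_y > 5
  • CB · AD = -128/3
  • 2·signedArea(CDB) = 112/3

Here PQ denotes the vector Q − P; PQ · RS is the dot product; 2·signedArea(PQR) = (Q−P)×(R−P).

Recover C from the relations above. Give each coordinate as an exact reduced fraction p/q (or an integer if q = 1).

1. C_x = -13/3  [2·signedArea(CDB) = 112/3 ∩ CB · AD = -128/3]
2. C_y = 6  [2·signedArea(CDB) = 112/3 ∩ CB · AD = -128/3]
   → C = (-13/3, 6)

C = (-13/3, 6)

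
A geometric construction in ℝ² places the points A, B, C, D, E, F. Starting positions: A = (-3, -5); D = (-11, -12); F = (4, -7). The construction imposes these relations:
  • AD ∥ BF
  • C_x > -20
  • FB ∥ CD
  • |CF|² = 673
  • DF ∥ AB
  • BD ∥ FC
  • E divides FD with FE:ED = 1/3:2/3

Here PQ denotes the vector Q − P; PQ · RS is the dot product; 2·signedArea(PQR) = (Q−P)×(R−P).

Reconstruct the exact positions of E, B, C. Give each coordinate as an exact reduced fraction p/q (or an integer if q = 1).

B = (12, 0)
C = (-19, -19)
E = (-1, -26/3)

1. E_x = -1  [E divides FD with FE:ED = 1/3:2/3]
2. E_y = -26/3  [E divides FD with FE:ED = 1/3:2/3]
   → E = (-1, -26/3)
3. B_x = 12  [AD ∥ BF ∩ DF ∥ AB]
4. B_y = 0  [AD ∥ BF ∩ DF ∥ AB]
   → B = (12, 0)
5. C_x = -19  [FB ∥ CD ∩ BD ∥ FC]
6. C_y = -19  [FB ∥ CD ∩ BD ∥ FC]
   → C = (-19, -19)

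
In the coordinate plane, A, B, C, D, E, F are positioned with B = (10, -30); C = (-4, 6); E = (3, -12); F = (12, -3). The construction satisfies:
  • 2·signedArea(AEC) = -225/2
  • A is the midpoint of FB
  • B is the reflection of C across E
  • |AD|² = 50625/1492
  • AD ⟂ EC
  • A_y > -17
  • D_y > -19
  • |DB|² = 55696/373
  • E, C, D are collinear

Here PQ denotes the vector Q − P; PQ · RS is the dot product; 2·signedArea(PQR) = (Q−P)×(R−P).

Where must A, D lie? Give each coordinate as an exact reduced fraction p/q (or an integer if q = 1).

A = (11, -33/2)
D = (2078/373, -6942/373)

1. A_x = 11  [A is the midpoint of FB]
2. A_y = -33/2  [A is the midpoint of FB]
   → A = (11, -33/2)
3. D_x = 2078/373  [E, C, D are collinear ∩ AD ⟂ EC]
4. D_y = -6942/373  [E, C, D are collinear ∩ AD ⟂ EC]
   → D = (2078/373, -6942/373)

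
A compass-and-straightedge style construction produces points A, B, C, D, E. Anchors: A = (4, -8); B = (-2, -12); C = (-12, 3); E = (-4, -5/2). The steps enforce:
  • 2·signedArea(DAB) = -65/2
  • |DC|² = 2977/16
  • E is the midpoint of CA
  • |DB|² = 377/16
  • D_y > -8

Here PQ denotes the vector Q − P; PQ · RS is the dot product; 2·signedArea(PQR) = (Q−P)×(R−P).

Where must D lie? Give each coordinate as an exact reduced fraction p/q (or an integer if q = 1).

D = (-3, -29/4)

1. D_x = -3  [line 4·x + -6·y + -63/2 = 0 ∩ |DC|² = 2977/16]
2. D_y = -29/4  [line 4·x + -6·y + -63/2 = 0 ∩ |DC|² = 2977/16]
   → D = (-3, -29/4)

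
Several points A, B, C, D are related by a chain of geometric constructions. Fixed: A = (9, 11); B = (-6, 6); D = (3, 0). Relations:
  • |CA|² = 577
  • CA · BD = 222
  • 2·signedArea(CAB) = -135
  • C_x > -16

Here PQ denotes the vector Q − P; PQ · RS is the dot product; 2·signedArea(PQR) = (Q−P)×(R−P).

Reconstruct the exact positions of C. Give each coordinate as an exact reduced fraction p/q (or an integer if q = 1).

C = (-15, 12)

1. C_x = -15  [2·signedArea(CAB) = -135 ∩ CA · BD = 222]
2. C_y = 12  [2·signedArea(CAB) = -135 ∩ CA · BD = 222]
   → C = (-15, 12)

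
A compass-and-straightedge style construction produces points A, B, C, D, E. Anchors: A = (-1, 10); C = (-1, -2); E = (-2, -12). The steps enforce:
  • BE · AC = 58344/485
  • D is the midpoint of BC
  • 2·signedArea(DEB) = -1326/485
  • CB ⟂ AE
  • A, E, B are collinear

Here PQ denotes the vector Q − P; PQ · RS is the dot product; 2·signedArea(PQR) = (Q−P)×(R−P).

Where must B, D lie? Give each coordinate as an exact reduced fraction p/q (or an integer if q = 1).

B = (-749/485, -958/485)
D = (-617/485, -964/485)

1. B_x = -749/485  [A, E, B are collinear ∩ CB ⟂ AE]
2. B_y = -958/485  [A, E, B are collinear ∩ CB ⟂ AE]
   → B = (-749/485, -958/485)
3. D_x = -617/485  [D is the midpoint of BC]
4. D_y = -964/485  [D is the midpoint of BC]
   → D = (-617/485, -964/485)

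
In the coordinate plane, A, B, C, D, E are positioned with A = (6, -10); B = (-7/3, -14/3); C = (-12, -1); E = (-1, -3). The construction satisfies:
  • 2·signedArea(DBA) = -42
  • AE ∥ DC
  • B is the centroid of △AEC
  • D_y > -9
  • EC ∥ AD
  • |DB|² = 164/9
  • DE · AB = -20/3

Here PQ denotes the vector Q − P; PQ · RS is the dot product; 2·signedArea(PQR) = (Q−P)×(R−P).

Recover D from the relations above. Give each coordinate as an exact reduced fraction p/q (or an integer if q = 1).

1. D_x = -5  [AE ∥ DC ∩ EC ∥ AD]
2. D_y = -8  [AE ∥ DC ∩ EC ∥ AD]
   → D = (-5, -8)

D = (-5, -8)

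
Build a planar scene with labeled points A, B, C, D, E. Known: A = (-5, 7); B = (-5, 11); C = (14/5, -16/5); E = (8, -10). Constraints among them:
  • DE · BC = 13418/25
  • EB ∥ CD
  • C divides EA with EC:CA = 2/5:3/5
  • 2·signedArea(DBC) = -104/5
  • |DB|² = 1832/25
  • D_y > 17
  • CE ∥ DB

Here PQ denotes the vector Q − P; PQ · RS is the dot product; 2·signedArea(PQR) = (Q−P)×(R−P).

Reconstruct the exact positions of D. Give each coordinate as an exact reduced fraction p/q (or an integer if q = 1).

D = (-51/5, 89/5)

1. D_x = -51/5  [CE ∥ DB ∩ EB ∥ CD]
2. D_y = 89/5  [CE ∥ DB ∩ EB ∥ CD]
   → D = (-51/5, 89/5)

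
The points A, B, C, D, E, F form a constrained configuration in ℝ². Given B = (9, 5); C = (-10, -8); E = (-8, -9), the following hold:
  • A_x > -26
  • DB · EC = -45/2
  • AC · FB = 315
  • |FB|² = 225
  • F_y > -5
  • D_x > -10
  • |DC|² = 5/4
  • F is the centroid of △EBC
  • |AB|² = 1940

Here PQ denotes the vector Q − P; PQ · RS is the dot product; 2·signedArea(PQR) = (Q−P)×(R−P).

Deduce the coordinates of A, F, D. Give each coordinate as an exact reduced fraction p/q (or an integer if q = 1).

1. F_x = -3  [F is the centroid of △EBC]
2. F_y = -4  [F is the centroid of △EBC]
   → F = (-3, -4)
3. D_x = -9  [line 2·x + -1·y + 19/2 = 0 ∩ |DC|² = 5/4]
4. D_y = -17/2  [line 2·x + -1·y + 19/2 = 0 ∩ |DC|² = 5/4]
   → D = (-9, -17/2)
5. A_x = -25  [line -12·x + -9·y + -507 = 0 ∩ |AB|² = 1940]
6. A_y = -23  [line -12·x + -9·y + -507 = 0 ∩ |AB|² = 1940]
   → A = (-25, -23)

A = (-25, -23)
D = (-9, -17/2)
F = (-3, -4)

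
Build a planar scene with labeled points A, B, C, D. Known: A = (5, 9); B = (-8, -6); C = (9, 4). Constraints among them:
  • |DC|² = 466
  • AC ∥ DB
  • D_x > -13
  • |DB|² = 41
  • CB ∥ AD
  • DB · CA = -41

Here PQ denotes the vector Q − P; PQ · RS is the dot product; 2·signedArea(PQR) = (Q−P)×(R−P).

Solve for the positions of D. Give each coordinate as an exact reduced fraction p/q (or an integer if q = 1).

D = (-12, -1)

1. D_x = -12  [AC ∥ DB ∩ CB ∥ AD]
2. D_y = -1  [AC ∥ DB ∩ CB ∥ AD]
   → D = (-12, -1)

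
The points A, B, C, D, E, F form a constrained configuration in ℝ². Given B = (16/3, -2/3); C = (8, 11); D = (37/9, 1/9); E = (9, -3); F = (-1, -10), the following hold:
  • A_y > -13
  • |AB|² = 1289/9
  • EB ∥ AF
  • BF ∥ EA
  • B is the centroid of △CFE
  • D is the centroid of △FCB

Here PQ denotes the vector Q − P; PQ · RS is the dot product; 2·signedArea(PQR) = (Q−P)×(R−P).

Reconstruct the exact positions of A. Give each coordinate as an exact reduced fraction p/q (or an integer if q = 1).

A = (8/3, -37/3)

1. A_x = 8/3  [EB ∥ AF ∩ BF ∥ EA]
2. A_y = -37/3  [EB ∥ AF ∩ BF ∥ EA]
   → A = (8/3, -37/3)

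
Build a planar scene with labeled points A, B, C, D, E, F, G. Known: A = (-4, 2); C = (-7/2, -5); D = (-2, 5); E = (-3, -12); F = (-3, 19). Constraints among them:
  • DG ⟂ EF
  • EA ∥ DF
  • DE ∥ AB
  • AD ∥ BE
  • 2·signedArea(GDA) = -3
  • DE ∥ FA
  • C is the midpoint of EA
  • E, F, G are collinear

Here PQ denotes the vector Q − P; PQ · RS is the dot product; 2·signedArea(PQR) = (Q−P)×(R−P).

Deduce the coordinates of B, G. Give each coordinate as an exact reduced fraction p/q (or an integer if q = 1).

B = (-5, -15)
G = (-3, 5)

1. B_x = -5  [AD ∥ BE ∩ DE ∥ AB]
2. B_y = -15  [AD ∥ BE ∩ DE ∥ AB]
   → B = (-5, -15)
3. G_x = -3  [E, F, G are collinear ∩ DG ⟂ EF]
4. G_y = 5  [E, F, G are collinear ∩ DG ⟂ EF]
   → G = (-3, 5)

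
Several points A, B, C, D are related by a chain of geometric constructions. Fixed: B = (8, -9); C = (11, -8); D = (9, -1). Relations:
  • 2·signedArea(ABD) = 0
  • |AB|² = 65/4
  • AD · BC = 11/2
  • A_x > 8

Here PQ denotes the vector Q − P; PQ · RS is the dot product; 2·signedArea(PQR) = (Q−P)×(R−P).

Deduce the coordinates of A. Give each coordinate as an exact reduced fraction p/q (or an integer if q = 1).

A = (17/2, -5)

1. A_x = 17/2  [2·signedArea(ABD) = 0 ∩ AD · BC = 11/2]
2. A_y = -5  [2·signedArea(ABD) = 0 ∩ AD · BC = 11/2]
   → A = (17/2, -5)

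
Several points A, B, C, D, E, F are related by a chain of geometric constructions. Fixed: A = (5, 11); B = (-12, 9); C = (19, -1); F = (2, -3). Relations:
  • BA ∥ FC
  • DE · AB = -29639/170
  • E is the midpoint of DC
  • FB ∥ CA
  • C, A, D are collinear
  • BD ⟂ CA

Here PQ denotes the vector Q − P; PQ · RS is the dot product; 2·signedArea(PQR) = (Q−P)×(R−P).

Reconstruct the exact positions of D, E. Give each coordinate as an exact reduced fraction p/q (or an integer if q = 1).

1. D_x = -324/85  [C, A, D are collinear ∩ BD ⟂ CA]
2. D_y = 1577/85  [C, A, D are collinear ∩ BD ⟂ CA]
   → D = (-324/85, 1577/85)
3. E_x = 1291/170  [E is the midpoint of DC]
4. E_y = 746/85  [E is the midpoint of DC]
   → E = (1291/170, 746/85)

D = (-324/85, 1577/85)
E = (1291/170, 746/85)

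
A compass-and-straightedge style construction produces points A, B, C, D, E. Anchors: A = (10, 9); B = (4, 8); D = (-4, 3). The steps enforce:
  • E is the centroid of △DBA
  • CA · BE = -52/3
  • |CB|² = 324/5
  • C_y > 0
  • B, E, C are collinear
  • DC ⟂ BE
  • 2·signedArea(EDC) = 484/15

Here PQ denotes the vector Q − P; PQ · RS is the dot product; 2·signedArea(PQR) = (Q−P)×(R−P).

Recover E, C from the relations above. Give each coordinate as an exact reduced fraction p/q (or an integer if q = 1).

1. E_x = 10/3  [E is the centroid of △DBA]
2. E_y = 20/3  [E is the centroid of △DBA]
   → E = (10/3, 20/3)
3. C_x = 2/5  [B, E, C are collinear ∩ DC ⟂ BE]
4. C_y = 4/5  [B, E, C are collinear ∩ DC ⟂ BE]
   → C = (2/5, 4/5)

C = (2/5, 4/5)
E = (10/3, 20/3)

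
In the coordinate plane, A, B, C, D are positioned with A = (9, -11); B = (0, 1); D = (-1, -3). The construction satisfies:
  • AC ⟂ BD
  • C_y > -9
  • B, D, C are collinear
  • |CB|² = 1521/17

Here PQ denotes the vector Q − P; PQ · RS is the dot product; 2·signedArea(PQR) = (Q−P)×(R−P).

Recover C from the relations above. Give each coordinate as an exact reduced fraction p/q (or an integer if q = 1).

1. C_x = -39/17  [B, D, C are collinear ∩ AC ⟂ BD]
2. C_y = -139/17  [B, D, C are collinear ∩ AC ⟂ BD]
   → C = (-39/17, -139/17)

C = (-39/17, -139/17)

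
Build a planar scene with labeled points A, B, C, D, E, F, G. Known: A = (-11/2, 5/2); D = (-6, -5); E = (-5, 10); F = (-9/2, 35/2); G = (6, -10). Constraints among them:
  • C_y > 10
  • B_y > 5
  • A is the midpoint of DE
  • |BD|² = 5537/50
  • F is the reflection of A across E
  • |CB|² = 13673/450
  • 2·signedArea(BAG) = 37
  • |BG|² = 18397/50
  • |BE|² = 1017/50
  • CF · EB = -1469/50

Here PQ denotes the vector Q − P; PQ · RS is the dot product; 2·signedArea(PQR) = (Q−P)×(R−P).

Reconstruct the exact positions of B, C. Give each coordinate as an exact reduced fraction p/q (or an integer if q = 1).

1. B_x = -53/10  [line 25/2·x + 23/2·y + 3 = 0 ∩ |BG|² = 18397/50]
2. B_y = 11/2  [line 25/2·x + 23/2·y + 3 = 0 ∩ |BG|² = 18397/50]
   → B = (-53/10, 11/2)
3. C_x = -74/15  [line 3/10·x + 9/2·y + -2401/50 = 0 ∩ |CB|² = 13673/450]
4. C_y = 11  [line 3/10·x + 9/2·y + -2401/50 = 0 ∩ |CB|² = 13673/450]
   → C = (-74/15, 11)

B = (-53/10, 11/2)
C = (-74/15, 11)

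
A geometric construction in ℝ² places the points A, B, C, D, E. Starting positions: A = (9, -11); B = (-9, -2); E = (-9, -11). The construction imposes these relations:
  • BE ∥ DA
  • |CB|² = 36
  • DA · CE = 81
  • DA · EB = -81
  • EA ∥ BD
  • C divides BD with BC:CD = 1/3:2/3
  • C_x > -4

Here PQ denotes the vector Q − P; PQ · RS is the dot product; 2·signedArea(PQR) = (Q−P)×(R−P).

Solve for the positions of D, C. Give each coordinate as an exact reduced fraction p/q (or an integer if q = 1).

C = (-3, -2)
D = (9, -2)

1. D_x = 9  [BE ∥ DA ∩ EA ∥ BD]
2. D_y = -2  [BE ∥ DA ∩ EA ∥ BD]
   → D = (9, -2)
3. C_x = -3  [C divides BD with BC:CD = 1/3:2/3]
4. C_y = -2  [C divides BD with BC:CD = 1/3:2/3]
   → C = (-3, -2)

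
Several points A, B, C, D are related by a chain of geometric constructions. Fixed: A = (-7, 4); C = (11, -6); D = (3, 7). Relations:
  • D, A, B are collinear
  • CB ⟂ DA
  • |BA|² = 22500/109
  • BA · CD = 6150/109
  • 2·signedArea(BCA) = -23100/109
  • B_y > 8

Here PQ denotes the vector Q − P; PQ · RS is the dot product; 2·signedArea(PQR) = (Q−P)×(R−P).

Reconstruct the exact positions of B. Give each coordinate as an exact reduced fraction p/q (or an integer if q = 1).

1. B_x = 737/109  [D, A, B are collinear ∩ CB ⟂ DA]
2. B_y = 886/109  [D, A, B are collinear ∩ CB ⟂ DA]
   → B = (737/109, 886/109)

B = (737/109, 886/109)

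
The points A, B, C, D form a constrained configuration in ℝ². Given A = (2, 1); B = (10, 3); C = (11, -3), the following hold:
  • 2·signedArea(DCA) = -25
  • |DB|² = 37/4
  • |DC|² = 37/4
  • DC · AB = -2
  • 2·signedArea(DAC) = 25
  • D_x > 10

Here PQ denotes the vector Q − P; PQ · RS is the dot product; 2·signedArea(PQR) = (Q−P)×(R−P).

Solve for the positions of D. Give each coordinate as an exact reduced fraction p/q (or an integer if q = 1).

D = (21/2, 0)

1. D_x = 21/2  [2·signedArea(DAC) = 25 ∩ DC · AB = -2]
2. D_y = 0  [2·signedArea(DAC) = 25 ∩ DC · AB = -2]
   → D = (21/2, 0)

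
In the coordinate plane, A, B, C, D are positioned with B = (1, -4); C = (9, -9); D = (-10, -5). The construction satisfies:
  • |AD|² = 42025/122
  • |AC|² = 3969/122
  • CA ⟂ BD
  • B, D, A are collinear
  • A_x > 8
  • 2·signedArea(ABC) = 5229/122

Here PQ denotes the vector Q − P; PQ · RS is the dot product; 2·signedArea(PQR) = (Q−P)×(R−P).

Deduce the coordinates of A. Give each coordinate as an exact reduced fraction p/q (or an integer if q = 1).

1. A_x = 1035/122  [B, D, A are collinear ∩ CA ⟂ BD]
2. A_y = -405/122  [B, D, A are collinear ∩ CA ⟂ BD]
   → A = (1035/122, -405/122)

A = (1035/122, -405/122)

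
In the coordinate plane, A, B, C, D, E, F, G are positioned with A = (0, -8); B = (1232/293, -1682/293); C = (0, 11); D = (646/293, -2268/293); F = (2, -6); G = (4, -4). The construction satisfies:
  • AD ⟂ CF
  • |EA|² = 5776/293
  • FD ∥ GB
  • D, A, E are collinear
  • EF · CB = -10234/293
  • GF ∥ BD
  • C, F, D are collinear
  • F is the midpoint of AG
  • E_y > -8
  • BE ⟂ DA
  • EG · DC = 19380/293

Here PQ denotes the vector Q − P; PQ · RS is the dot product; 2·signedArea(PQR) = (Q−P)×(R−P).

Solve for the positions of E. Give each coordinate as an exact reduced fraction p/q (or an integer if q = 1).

1. E_x = 1292/293  [D, A, E are collinear ∩ BE ⟂ DA]
2. E_y = -2192/293  [D, A, E are collinear ∩ BE ⟂ DA]
   → E = (1292/293, -2192/293)

E = (1292/293, -2192/293)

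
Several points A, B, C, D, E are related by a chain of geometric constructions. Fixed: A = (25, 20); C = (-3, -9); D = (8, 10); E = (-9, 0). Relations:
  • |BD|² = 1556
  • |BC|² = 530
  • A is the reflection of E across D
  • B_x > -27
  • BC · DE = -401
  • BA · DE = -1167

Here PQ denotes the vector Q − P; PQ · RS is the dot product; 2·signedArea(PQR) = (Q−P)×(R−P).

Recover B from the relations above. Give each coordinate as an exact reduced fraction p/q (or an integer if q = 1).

1. B_x = -26  [line 17·x + 10·y + 542 = 0 ∩ |BD|² = 1556]
2. B_y = -10  [line 17·x + 10·y + 542 = 0 ∩ |BD|² = 1556]
   → B = (-26, -10)

B = (-26, -10)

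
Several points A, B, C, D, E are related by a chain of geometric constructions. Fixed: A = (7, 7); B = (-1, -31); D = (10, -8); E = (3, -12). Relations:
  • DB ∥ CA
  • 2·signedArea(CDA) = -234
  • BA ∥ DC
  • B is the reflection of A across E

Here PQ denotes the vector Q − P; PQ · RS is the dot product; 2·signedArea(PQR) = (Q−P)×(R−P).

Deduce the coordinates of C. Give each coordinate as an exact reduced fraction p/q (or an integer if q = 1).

C = (18, 30)

1. C_x = 18  [DB ∥ CA ∩ BA ∥ DC]
2. C_y = 30  [DB ∥ CA ∩ BA ∥ DC]
   → C = (18, 30)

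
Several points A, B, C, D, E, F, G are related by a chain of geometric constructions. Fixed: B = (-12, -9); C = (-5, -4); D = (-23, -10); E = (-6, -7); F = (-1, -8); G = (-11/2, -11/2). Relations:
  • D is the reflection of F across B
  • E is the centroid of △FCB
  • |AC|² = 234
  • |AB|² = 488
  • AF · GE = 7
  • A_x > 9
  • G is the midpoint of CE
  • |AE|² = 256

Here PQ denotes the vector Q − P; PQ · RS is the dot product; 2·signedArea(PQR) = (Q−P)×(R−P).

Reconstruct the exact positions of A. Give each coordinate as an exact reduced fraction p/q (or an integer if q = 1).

A = (10, -7)

1. A_x = 10  [line 1/2·x + 3/2·y + 11/2 = 0 ∩ |AE|² = 256]
2. A_y = -7  [line 1/2·x + 3/2·y + 11/2 = 0 ∩ |AE|² = 256]
   → A = (10, -7)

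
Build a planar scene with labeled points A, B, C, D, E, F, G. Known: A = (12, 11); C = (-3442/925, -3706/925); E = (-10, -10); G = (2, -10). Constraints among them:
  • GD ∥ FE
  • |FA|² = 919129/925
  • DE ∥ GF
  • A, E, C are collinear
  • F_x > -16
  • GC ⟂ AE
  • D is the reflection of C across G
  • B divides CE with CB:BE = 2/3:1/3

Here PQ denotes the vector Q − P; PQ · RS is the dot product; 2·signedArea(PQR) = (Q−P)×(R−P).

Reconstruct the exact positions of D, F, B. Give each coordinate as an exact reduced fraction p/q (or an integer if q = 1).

B = (-7314/925, -7402/925)
D = (7142/925, -14794/925)
F = (-14542/925, -3706/925)

1. D_x = 7142/925  [D is the reflection of C across G]
2. D_y = -14794/925  [D is the reflection of C across G]
   → D = (7142/925, -14794/925)
3. F_x = -14542/925  [GD ∥ FE ∩ DE ∥ GF]
4. F_y = -3706/925  [GD ∥ FE ∩ DE ∥ GF]
   → F = (-14542/925, -3706/925)
5. B_x = -7314/925  [B divides CE with CB:BE = 2/3:1/3]
6. B_y = -7402/925  [B divides CE with CB:BE = 2/3:1/3]
   → B = (-7314/925, -7402/925)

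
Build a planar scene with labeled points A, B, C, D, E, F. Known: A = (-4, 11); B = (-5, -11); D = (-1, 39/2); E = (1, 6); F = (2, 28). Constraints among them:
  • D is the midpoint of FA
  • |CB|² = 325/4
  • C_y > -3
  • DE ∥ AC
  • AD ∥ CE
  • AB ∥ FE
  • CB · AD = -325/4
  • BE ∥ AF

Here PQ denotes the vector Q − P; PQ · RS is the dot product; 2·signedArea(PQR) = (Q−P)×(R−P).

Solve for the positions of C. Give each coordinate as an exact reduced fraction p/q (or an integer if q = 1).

1. C_x = -2  [AD ∥ CE ∩ DE ∥ AC]
2. C_y = -5/2  [AD ∥ CE ∩ DE ∥ AC]
   → C = (-2, -5/2)

C = (-2, -5/2)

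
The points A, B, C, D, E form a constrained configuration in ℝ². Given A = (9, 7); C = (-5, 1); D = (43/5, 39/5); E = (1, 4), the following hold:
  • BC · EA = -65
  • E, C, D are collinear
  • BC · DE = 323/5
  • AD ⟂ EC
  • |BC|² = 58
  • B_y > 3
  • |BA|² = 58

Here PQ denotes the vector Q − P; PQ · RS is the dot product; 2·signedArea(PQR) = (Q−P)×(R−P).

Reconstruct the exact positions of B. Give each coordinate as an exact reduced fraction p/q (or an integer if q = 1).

1. B_x = 2  [BC · DE = 323/5 ∩ BC · EA = -65]
2. B_y = 4  [BC · DE = 323/5 ∩ BC · EA = -65]
   → B = (2, 4)

B = (2, 4)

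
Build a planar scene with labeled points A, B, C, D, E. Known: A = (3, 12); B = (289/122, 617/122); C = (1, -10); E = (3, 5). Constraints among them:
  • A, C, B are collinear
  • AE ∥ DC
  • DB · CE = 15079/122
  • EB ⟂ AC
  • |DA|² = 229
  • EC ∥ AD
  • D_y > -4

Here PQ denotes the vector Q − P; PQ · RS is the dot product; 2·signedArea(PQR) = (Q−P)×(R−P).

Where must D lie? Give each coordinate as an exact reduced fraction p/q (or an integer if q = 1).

1. D_x = 1  [AE ∥ DC ∩ EC ∥ AD]
2. D_y = -3  [AE ∥ DC ∩ EC ∥ AD]
   → D = (1, -3)

D = (1, -3)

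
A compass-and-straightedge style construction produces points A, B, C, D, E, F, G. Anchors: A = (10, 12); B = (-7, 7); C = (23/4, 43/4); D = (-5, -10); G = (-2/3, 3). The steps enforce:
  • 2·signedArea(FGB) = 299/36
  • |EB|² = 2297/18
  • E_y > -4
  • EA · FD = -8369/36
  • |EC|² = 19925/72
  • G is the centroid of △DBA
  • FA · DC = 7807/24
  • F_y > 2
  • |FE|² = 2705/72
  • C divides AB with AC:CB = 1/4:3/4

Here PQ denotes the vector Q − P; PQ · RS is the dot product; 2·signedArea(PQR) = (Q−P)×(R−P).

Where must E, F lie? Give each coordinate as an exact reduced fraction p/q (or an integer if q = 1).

1. F_x = -25/12  [2·signedArea(FGB) = 299/36 ∩ FA · DC = 7807/24]
2. F_y = 31/12  [2·signedArea(FGB) = 299/36 ∩ FA · DC = 7807/24]
   → F = (-25/12, 31/12)
3. E_x = -17/6  [line 35/12·x + 151/12·y + 1883/36 = 0 ∩ |EC|² = 19925/72]
4. E_y = -7/2  [line 35/12·x + 151/12·y + 1883/36 = 0 ∩ |EC|² = 19925/72]
   → E = (-17/6, -7/2)

E = (-17/6, -7/2)
F = (-25/12, 31/12)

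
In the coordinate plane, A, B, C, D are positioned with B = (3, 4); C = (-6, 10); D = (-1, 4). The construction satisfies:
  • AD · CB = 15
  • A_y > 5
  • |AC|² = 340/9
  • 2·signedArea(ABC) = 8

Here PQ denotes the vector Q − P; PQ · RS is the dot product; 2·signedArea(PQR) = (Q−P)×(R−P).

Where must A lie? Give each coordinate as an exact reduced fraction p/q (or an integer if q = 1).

A = (-4/3, 6)

1. A_x = -4/3  [2·signedArea(ABC) = 8 ∩ AD · CB = 15]
2. A_y = 6  [2·signedArea(ABC) = 8 ∩ AD · CB = 15]
   → A = (-4/3, 6)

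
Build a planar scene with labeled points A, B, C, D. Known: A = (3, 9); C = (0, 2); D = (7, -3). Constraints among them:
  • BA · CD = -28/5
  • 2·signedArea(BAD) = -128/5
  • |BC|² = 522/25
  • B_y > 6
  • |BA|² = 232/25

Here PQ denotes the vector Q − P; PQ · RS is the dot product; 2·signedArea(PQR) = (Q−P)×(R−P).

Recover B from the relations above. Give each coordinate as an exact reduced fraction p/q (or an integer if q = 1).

B = (9/5, 31/5)

1. B_x = 9/5  [2·signedArea(BAD) = -128/5 ∩ BA · CD = -28/5]
2. B_y = 31/5  [2·signedArea(BAD) = -128/5 ∩ BA · CD = -28/5]
   → B = (9/5, 31/5)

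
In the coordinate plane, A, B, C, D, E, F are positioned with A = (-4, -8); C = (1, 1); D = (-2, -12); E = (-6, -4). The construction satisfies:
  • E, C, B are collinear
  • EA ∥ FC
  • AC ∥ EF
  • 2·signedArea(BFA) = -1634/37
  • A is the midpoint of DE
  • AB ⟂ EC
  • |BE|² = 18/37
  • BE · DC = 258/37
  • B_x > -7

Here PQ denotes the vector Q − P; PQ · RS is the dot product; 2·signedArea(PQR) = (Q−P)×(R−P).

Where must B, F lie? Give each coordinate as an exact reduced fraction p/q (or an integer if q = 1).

1. B_x = -243/37  [E, C, B are collinear ∩ AB ⟂ EC]
2. B_y = -163/37  [E, C, B are collinear ∩ AB ⟂ EC]
   → B = (-243/37, -163/37)
3. F_x = -1  [EA ∥ FC ∩ AC ∥ EF]
4. F_y = 5  [EA ∥ FC ∩ AC ∥ EF]
   → F = (-1, 5)

B = (-243/37, -163/37)
F = (-1, 5)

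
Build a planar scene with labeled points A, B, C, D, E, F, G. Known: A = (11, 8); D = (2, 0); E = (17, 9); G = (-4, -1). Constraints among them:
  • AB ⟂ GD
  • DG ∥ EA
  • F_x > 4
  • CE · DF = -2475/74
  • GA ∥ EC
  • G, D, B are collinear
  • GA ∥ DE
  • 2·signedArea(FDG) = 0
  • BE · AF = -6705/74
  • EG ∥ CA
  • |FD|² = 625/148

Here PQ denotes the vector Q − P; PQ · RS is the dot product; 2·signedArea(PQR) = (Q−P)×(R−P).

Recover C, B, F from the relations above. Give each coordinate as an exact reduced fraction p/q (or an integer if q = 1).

1. C_x = 32  [EG ∥ CA ∩ GA ∥ EC]
2. C_y = 18  [EG ∥ CA ∩ GA ∥ EC]
   → C = (32, 18)
3. B_x = 446/37  [G, D, B are collinear ∩ AB ⟂ GD]
4. B_y = 62/37  [G, D, B are collinear ∩ AB ⟂ GD]
   → B = (446/37, 62/37)
5. F_x = 149/37  [2·signedArea(FDG) = 0 ∩ BE · AF = -6705/74]
6. F_y = 25/74  [2·signedArea(FDG) = 0 ∩ BE · AF = -6705/74]
   → F = (149/37, 25/74)

B = (446/37, 62/37)
C = (32, 18)
F = (149/37, 25/74)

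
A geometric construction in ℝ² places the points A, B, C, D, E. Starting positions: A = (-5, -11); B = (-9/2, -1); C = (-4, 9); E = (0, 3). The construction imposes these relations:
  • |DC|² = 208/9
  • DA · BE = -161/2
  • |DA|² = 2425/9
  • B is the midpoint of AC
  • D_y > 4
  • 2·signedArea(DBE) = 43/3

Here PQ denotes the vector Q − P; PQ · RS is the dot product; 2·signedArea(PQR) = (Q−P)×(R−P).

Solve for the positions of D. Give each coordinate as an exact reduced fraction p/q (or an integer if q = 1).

D = (-4/3, 5)

1. D_x = -4/3  [2·signedArea(DBE) = 43/3 ∩ DA · BE = -161/2]
2. D_y = 5  [2·signedArea(DBE) = 43/3 ∩ DA · BE = -161/2]
   → D = (-4/3, 5)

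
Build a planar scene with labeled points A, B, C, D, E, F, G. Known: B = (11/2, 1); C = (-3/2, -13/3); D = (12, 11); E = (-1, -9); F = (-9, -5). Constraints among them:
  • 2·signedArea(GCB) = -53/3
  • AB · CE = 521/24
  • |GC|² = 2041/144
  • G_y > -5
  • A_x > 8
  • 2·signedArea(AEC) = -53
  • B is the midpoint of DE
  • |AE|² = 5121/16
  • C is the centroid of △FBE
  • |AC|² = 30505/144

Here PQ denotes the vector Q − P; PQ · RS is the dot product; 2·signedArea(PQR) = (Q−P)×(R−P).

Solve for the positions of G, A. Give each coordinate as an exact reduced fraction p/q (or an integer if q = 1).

1. G_x = 9/4  [line -16/3·x + 7·y + 40 = 0 ∩ |GC|² = 2041/144]
2. G_y = -4  [line -16/3·x + 7·y + 40 = 0 ∩ |GC|² = 2041/144]
   → G = (9/4, -4)
3. A_x = 35/4  [2·signedArea(AEC) = -53 ∩ AB · CE = 521/24]
4. A_y = 6  [2·signedArea(AEC) = -53 ∩ AB · CE = 521/24]
   → A = (35/4, 6)

A = (35/4, 6)
G = (9/4, -4)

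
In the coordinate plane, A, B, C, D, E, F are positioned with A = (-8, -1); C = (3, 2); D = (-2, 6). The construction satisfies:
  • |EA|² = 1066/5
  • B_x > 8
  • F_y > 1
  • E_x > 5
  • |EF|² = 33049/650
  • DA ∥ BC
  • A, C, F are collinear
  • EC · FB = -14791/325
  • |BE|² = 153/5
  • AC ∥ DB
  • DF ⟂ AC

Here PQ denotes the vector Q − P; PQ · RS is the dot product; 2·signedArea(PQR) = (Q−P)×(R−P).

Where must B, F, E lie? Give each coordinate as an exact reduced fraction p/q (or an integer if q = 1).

B = (9, 9)
E = (27/5, 24/5)
F = (-83/130, 131/130)

1. B_x = 9  [DA ∥ BC ∩ AC ∥ DB]
2. B_y = 9  [DA ∥ BC ∩ AC ∥ DB]
   → B = (9, 9)
3. F_x = -83/130  [A, C, F are collinear ∩ DF ⟂ AC]
4. F_y = 131/130  [A, C, F are collinear ∩ DF ⟂ AC]
   → F = (-83/130, 131/130)
5. E_x = 27/5  [line -1253/130·x + -1039/130·y + 58767/650 = 0 ∩ |EA|² = 1066/5]
6. E_y = 24/5  [line -1253/130·x + -1039/130·y + 58767/650 = 0 ∩ |EA|² = 1066/5]
   → E = (27/5, 24/5)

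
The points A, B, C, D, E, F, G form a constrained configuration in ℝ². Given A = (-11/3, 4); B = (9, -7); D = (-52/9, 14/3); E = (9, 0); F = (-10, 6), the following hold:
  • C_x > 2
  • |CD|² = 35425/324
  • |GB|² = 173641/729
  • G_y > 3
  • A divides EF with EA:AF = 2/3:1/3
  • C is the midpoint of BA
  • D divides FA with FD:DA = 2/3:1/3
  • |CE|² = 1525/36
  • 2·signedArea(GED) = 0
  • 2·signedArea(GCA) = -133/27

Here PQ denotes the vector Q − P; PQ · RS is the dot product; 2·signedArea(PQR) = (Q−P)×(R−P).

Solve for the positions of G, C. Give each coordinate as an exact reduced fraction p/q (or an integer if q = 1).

C = (8/3, -3/2)
G = (-61/27, 32/9)

1. G_x = -61/27  [line -14/3·x + -133/9·y + 42 = 0 ∩ |GB|² = 173641/729]
2. G_y = 32/9  [line -14/3·x + -133/9·y + 42 = 0 ∩ |GB|² = 173641/729]
   → G = (-61/27, 32/9)
3. C_x = 8/3  [C is the midpoint of BA]
4. C_y = -3/2  [C is the midpoint of BA]
   → C = (8/3, -3/2)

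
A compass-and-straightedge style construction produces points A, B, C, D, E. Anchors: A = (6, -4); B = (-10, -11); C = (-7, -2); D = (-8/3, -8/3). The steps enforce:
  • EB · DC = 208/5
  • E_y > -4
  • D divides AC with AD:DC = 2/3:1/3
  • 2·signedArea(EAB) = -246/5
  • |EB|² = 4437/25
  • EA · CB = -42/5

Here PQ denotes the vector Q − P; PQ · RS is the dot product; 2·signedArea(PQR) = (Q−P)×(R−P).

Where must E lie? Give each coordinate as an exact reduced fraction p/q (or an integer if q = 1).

E = (4/5, -16/5)

1. E_x = 4/5  [EB · DC = 208/5 ∩ 2·signedArea(EAB) = -246/5]
2. E_y = -16/5  [EB · DC = 208/5 ∩ 2·signedArea(EAB) = -246/5]
   → E = (4/5, -16/5)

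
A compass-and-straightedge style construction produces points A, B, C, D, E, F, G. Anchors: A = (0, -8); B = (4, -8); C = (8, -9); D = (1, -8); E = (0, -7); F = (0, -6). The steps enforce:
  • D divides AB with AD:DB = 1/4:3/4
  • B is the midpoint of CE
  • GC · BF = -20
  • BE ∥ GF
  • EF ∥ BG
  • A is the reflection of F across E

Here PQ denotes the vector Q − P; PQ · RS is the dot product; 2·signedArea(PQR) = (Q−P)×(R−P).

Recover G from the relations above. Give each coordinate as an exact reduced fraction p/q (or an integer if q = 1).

G = (4, -7)

1. G_x = 4  [BE ∥ GF ∩ EF ∥ BG]
2. G_y = -7  [BE ∥ GF ∩ EF ∥ BG]
   → G = (4, -7)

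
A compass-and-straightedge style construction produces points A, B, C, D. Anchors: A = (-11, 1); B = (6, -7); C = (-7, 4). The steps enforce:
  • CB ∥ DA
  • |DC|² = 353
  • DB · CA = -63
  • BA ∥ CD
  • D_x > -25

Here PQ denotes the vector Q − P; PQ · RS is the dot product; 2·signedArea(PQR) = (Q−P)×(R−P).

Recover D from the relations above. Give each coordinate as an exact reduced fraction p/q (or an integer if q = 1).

D = (-24, 12)

1. D_x = -24  [CB ∥ DA ∩ BA ∥ CD]
2. D_y = 12  [CB ∥ DA ∩ BA ∥ CD]
   → D = (-24, 12)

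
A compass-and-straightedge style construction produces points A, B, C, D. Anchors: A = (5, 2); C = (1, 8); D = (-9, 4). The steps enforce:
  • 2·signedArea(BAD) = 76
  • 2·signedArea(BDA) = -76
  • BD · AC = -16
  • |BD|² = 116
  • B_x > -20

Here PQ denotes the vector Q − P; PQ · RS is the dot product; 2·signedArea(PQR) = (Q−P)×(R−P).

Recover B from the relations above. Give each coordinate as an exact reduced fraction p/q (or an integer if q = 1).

1. B_x = -19  [2·signedArea(BDA) = -76 ∩ BD · AC = -16]
2. B_y = 0  [2·signedArea(BDA) = -76 ∩ BD · AC = -16]
   → B = (-19, 0)

B = (-19, 0)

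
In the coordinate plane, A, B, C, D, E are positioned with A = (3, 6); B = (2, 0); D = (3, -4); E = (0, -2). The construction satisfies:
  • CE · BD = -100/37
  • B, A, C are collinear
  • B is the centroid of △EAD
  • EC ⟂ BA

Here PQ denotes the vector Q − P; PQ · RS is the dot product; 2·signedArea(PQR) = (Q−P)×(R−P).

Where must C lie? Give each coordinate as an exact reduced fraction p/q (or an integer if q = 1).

C = (60/37, -84/37)

1. C_x = 60/37  [B, A, C are collinear ∩ EC ⟂ BA]
2. C_y = -84/37  [B, A, C are collinear ∩ EC ⟂ BA]
   → C = (60/37, -84/37)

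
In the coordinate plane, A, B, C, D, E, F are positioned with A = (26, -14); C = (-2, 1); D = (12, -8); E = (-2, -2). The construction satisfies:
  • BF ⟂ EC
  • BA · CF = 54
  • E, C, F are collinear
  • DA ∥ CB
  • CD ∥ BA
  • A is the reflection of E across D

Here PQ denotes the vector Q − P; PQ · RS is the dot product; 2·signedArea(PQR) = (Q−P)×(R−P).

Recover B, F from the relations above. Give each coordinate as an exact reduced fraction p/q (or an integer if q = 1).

B = (12, -5)
F = (-2, -5)

1. B_x = 12  [CD ∥ BA ∩ DA ∥ CB]
2. B_y = -5  [CD ∥ BA ∩ DA ∥ CB]
   → B = (12, -5)
3. F_x = -2  [E, C, F are collinear ∩ BF ⟂ EC]
4. F_y = -5  [E, C, F are collinear ∩ BF ⟂ EC]
   → F = (-2, -5)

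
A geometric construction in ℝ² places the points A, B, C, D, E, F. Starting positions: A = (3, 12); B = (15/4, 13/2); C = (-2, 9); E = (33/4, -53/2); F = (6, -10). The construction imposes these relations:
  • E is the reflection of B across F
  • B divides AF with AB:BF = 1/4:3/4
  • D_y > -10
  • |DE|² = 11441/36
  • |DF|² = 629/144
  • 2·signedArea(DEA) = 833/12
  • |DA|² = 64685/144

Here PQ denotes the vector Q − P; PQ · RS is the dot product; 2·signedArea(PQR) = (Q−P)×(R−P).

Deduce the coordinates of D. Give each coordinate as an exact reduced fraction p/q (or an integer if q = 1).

1. D_x = 49/12  [line -77/2·x + -21/4·y + 1309/12 = 0 ∩ |DE|² = 11441/36]
2. D_y = -55/6  [line -77/2·x + -21/4·y + 1309/12 = 0 ∩ |DE|² = 11441/36]
   → D = (49/12, -55/6)

D = (49/12, -55/6)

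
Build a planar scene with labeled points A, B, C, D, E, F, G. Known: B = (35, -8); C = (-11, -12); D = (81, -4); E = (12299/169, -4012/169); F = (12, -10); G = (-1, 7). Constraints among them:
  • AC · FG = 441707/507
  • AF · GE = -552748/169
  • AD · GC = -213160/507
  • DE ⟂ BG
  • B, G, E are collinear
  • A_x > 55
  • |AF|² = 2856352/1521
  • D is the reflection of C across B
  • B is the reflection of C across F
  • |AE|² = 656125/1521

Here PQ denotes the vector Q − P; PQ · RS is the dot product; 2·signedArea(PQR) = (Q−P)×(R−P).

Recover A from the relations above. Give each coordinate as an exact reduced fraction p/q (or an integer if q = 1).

A = (28016/507, -2126/169)

1. A_x = 28016/507  [AC · FG = 441707/507 ∩ AF · GE = -552748/169]
2. A_y = -2126/169  [AC · FG = 441707/507 ∩ AF · GE = -552748/169]
   → A = (28016/507, -2126/169)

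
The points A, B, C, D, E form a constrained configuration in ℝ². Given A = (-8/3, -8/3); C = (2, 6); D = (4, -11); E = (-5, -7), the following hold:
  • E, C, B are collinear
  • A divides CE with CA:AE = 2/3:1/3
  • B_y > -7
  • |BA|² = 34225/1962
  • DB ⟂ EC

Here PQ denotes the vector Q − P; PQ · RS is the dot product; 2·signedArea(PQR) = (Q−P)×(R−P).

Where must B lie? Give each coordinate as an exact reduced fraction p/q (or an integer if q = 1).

B = (-1013/218, -1383/218)

1. B_x = -1013/218  [E, C, B are collinear ∩ DB ⟂ EC]
2. B_y = -1383/218  [E, C, B are collinear ∩ DB ⟂ EC]
   → B = (-1013/218, -1383/218)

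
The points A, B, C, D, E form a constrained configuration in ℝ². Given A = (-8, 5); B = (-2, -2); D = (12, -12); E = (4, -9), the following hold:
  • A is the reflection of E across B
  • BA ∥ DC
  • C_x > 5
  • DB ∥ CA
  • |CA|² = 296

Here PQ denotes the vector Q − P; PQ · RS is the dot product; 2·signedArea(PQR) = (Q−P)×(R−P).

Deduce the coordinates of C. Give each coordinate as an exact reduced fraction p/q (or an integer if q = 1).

C = (6, -5)

1. C_x = 6  [DB ∥ CA ∩ BA ∥ DC]
2. C_y = -5  [DB ∥ CA ∩ BA ∥ DC]
   → C = (6, -5)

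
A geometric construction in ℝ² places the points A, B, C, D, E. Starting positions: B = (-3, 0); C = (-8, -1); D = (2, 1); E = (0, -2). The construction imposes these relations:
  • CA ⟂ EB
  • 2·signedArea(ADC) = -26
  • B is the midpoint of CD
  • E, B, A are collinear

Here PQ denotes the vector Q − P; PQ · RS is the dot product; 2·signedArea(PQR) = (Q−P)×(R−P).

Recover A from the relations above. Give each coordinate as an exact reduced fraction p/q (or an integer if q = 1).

1. A_x = -6  [E, B, A are collinear ∩ CA ⟂ EB]
2. A_y = 2  [E, B, A are collinear ∩ CA ⟂ EB]
   → A = (-6, 2)

A = (-6, 2)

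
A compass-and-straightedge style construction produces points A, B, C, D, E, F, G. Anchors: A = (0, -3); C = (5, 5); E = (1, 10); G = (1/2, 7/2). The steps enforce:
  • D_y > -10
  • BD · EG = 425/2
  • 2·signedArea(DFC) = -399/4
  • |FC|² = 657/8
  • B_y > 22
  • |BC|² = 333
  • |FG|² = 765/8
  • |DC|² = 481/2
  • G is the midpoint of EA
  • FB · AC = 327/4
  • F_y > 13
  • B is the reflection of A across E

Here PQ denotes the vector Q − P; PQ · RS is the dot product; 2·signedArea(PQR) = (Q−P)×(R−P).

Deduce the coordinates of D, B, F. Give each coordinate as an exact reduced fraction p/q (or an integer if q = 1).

1. B_x = 2  [B is the reflection of A across E]
2. B_y = 23  [B is the reflection of A across E]
   → B = (2, 23)
3. F_x = 5/4  [line -5·x + -8·y + 449/4 = 0 ∩ |FC|² = 657/8]
4. F_y = 53/4  [line -5·x + -8·y + 449/4 = 0 ∩ |FC|² = 657/8]
   → F = (5/4, 53/4)
5. D_x = -1/2  [2·signedArea(DFC) = -399/4 ∩ BD · EG = 425/2]
6. D_y = -19/2  [2·signedArea(DFC) = -399/4 ∩ BD · EG = 425/2]
   → D = (-1/2, -19/2)

B = (2, 23)
D = (-1/2, -19/2)
F = (5/4, 53/4)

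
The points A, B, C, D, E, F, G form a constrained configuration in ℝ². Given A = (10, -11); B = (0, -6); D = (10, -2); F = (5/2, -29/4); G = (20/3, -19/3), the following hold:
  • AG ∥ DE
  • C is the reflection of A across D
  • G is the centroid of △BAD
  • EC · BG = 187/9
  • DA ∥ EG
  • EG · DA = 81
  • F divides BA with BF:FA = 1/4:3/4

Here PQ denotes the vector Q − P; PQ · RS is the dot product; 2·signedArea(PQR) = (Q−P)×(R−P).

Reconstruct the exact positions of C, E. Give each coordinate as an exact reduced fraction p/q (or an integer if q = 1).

1. C_x = 10  [C is the reflection of A across D]
2. C_y = 7  [C is the reflection of A across D]
   → C = (10, 7)
3. E_x = 20/3  [DA ∥ EG ∩ AG ∥ DE]
4. E_y = 8/3  [DA ∥ EG ∩ AG ∥ DE]
   → E = (20/3, 8/3)

C = (10, 7)
E = (20/3, 8/3)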